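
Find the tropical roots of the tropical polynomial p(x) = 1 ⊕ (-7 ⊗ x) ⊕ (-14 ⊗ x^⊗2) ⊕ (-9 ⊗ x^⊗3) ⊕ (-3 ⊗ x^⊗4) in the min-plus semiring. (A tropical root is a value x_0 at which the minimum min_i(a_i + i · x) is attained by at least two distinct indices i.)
Roots: {-6, -5, 7, 8}

Each tropical root is a break point of the lower envelope of the lines y = a_i + i · x (there are 5 lines, with slopes 0, 1, ..., 4). Only the lines that attain the minimum somewhere contribute to roots; other lines are dominated. Here the surviving (envelope) indices are i = 4, i = 3, i = 2, i = 1, i = 0.
Intersections between consecutive envelope lines give the roots: for adjacent envelope indices i < j the intersection is x = (a_i − a_j) / (j − i). Reading off the sorted break points: {-6, -5, 7, 8}.
Verification: at each break x_0, at least two indices attain the minimum of min_i(a_i + i · x_0).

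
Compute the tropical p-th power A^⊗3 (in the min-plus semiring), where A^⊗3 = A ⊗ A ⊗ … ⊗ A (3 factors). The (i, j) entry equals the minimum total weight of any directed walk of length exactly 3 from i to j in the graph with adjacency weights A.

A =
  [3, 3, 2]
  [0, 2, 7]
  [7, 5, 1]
A^⊗3 =
  [5, 6, 4]
  [3, 5, 3]
  [6, 7, 3]

Each entry (A^⊗3)_ij equals the minimum over all length-3 walks i = v_0 → v_1 → … → v_3 = j of Σ_t A[v_t][v_{t+1}]. For example, for (i, j) = (0, 2) we minimise over 9 possible intermediate vertex sequences; the minimum is 4, attained along the walk 0 → 2 → 2 → 2.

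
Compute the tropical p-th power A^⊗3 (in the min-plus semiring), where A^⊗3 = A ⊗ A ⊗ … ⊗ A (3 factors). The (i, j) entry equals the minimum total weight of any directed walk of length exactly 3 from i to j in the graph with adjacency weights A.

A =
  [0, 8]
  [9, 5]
A^⊗3 =
  [0, 8]
  [9, 15]

Each entry (A^⊗3)_ij equals the minimum over all length-3 walks i = v_0 → v_1 → … → v_3 = j of Σ_t A[v_t][v_{t+1}]. For example, for (i, j) = (0, 1) we minimise over 4 possible intermediate vertex sequences; the minimum is 8, attained along the walk 0 → 0 → 0 → 1.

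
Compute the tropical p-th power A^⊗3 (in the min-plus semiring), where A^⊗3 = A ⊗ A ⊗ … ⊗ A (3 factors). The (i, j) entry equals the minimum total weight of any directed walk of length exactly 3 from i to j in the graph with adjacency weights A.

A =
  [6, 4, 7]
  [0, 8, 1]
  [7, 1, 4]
A^⊗3 =
  [8, 6, 9]
  [2, 6, 3]
  [5, 3, 6]

Each entry (A^⊗3)_ij equals the minimum over all length-3 walks i = v_0 → v_1 → … → v_3 = j of Σ_t A[v_t][v_{t+1}]. For example, for (i, j) = (0, 2) we minimise over 9 possible intermediate vertex sequences; the minimum is 9, attained along the walk 0 → 1 → 2 → 2.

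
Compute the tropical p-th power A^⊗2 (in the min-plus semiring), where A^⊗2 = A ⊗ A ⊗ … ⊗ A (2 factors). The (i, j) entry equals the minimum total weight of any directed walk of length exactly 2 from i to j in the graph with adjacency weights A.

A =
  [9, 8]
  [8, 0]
A^⊗2 =
  [16, 8]
  [8, 0]

Each entry (A^⊗2)_ij equals the minimum over all length-2 walks i = v_0 → v_1 → … → v_2 = j of Σ_t A[v_t][v_{t+1}]. For example, for (i, j) = (0, 1) we minimise over 2 possible intermediate vertex sequences; the minimum is 8, attained along the walk 0 → 1 → 1.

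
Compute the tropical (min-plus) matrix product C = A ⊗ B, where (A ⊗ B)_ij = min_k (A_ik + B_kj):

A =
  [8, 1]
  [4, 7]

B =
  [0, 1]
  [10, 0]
A ⊗ B =
  [8, 1]
  [4, 5]

Apply the min-plus product entry-by-entry:
  C[0][0] = min over k of (A[0][0] + B[0][0] = 8 + 0 = 8, A[0][1] + B[1][0] = 1 + 10 = 11) = 8 (attained at k = 0)
  C[0][1] = min over k of (A[0][0] + B[0][1] = 8 + 1 = 9, A[0][1] + B[1][1] = 1 + 0 = 1) = 1 (attained at k = 1)
  C[1][0] = min over k of (A[1][0] + B[0][0] = 4 + 0 = 4, A[1][1] + B[1][0] = 7 + 10 = 17) = 4 (attained at k = 0)
  C[1][1] = min over k of (A[1][0] + B[0][1] = 4 + 1 = 5, A[1][1] + B[1][1] = 7 + 0 = 7) = 5 (attained at k = 0)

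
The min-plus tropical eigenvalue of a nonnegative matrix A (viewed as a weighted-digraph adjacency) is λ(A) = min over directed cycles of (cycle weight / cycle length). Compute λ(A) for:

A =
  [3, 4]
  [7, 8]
λ(A) = 3

Enumerate directed cycles and compute their means (weight / length). Sample:
  cycle 0 → 0: weight = 3, length = 1, mean = 3/1 ≈ 3.000
  cycle 1 → 1: weight = 8, length = 1, mean = 8/1 ≈ 8.000
  cycle 0 → 1 → 0: weight = 11, length = 2, mean = 11/2 ≈ 5.500
  cycle 1 → 0 → 1: weight = 11, length = 2, mean = 11/2 ≈ 5.500
Minimum mean = 3.000, attained e.g. along the cycle 0 → 0 with weight 3 and length 1. So λ(A) = 3/1 = 3.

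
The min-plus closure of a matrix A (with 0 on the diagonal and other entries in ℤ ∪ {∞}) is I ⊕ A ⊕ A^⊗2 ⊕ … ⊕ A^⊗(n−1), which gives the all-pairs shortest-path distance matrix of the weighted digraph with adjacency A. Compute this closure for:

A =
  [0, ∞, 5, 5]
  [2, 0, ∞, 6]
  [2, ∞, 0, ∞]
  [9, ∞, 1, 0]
Closure =
  [0, ∞, 5, 5]
  [2, 0, 7, 6]
  [2, ∞, 0, 7]
  [3, ∞, 1, 0]

This is the Floyd-Warshall all-pairs shortest-path computation. For each intermediate vertex k = 0, 1, …, 3, update dist[i][j] ← min(dist[i][j], dist[i][k] + dist[k][j]). The final matrix gives, for each (i, j), the minimum total weight of any directed path from i to j (possibly empty when i = j).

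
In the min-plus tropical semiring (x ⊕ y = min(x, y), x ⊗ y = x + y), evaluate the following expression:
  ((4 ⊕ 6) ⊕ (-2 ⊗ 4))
((4 ⊕ 6) ⊕ (-2 ⊗ 4)) = 2

Expand innermost to outermost. Recall ⊕ takes the minimum of its arguments and ⊗ takes their sum. Working out the expression ((4 ⊕ 6) ⊕ (-2 ⊗ 4)) gives 2.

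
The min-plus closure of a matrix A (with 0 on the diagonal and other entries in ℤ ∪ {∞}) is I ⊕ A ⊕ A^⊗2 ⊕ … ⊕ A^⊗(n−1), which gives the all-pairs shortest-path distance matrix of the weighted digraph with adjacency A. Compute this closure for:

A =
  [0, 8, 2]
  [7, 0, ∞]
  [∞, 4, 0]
Closure =
  [0, 6, 2]
  [7, 0, 9]
  [11, 4, 0]

This is the Floyd-Warshall all-pairs shortest-path computation. For each intermediate vertex k = 0, 1, …, 2, update dist[i][j] ← min(dist[i][j], dist[i][k] + dist[k][j]). The final matrix gives, for each (i, j), the minimum total weight of any directed path from i to j (possibly empty when i = j).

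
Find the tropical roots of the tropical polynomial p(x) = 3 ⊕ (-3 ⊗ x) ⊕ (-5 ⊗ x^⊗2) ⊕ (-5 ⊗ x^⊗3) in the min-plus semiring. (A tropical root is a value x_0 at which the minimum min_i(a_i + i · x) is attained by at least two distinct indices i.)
Roots: {0, 2, 6}

Each tropical root is a break point of the lower envelope of the lines y = a_i + i · x (there are 4 lines, with slopes 0, 1, ..., 3). Only the lines that attain the minimum somewhere contribute to roots; other lines are dominated. Here the surviving (envelope) indices are i = 3, i = 2, i = 1, i = 0.
Intersections between consecutive envelope lines give the roots: for adjacent envelope indices i < j the intersection is x = (a_i − a_j) / (j − i). Reading off the sorted break points: {0, 2, 6}.
Verification: at each break x_0, at least two indices attain the minimum of min_i(a_i + i · x_0).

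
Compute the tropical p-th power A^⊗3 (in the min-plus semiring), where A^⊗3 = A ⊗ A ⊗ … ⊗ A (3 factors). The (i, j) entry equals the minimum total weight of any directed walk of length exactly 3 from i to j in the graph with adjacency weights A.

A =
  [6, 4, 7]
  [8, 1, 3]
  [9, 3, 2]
A^⊗3 =
  [13, 6, 8]
  [10, 3, 5]
  [12, 5, 6]

Each entry (A^⊗3)_ij equals the minimum over all length-3 walks i = v_0 → v_1 → … → v_3 = j of Σ_t A[v_t][v_{t+1}]. For example, for (i, j) = (0, 2) we minimise over 9 possible intermediate vertex sequences; the minimum is 8, attained along the walk 0 → 1 → 1 → 2.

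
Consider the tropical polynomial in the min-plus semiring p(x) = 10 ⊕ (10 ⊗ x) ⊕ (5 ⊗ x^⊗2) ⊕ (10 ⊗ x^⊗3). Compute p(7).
p(7) = 10

A tropical monomial a ⊗ x^⊗i evaluates to a + i · x. Evaluating each term at x = 7:
  Term 0 contributes 10 + 0 · 7 = 10
  Term 1 contributes 10 + 1 · 7 = 17
  Term 2 contributes 5 + 2 · 7 = 19
  Term 3 contributes 10 + 3 · 7 = 31
p(7) = ⊕ of these = min[10, 17, 19, 31] = 10.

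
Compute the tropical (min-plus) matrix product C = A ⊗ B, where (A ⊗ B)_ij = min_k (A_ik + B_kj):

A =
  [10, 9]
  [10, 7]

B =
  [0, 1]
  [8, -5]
A ⊗ B =
  [10, 4]
  [10, 2]

Apply the min-plus product entry-by-entry:
  C[0][0] = min over k of (A[0][0] + B[0][0] = 10 + 0 = 10, A[0][1] + B[1][0] = 9 + 8 = 17) = 10 (attained at k = 0)
  C[0][1] = min over k of (A[0][0] + B[0][1] = 10 + 1 = 11, A[0][1] + B[1][1] = 9 + -5 = 4) = 4 (attained at k = 1)
  C[1][0] = min over k of (A[1][0] + B[0][0] = 10 + 0 = 10, A[1][1] + B[1][0] = 7 + 8 = 15) = 10 (attained at k = 0)
  C[1][1] = min over k of (A[1][0] + B[0][1] = 10 + 1 = 11, A[1][1] + B[1][1] = 7 + -5 = 2) = 2 (attained at k = 1)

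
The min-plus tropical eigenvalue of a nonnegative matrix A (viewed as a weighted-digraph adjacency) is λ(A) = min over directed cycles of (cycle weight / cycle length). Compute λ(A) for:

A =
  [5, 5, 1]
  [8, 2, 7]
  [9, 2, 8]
λ(A) = 2

Enumerate directed cycles and compute their means (weight / length). Sample:
  cycle 0 → 0: weight = 5, length = 1, mean = 5/1 ≈ 5.000
  cycle 1 → 1: weight = 2, length = 1, mean = 2/1 ≈ 2.000
  cycle 2 → 2: weight = 8, length = 1, mean = 8/1 ≈ 8.000
  cycle 0 → 1 → 0: weight = 13, length = 2, mean = 13/2 ≈ 6.500
  cycle 0 → 2 → 0: weight = 10, length = 2, mean = 10/2 ≈ 5.000
  cycle 1 → 0 → 1: weight = 13, length = 2, mean = 13/2 ≈ 6.500
Minimum mean = 2.000, attained e.g. along the cycle 1 → 1 with weight 2 and length 1. So λ(A) = 2/1 = 2.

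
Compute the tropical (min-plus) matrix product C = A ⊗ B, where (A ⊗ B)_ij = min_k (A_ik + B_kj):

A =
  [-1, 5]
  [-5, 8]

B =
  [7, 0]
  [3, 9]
A ⊗ B =
  [6, -1]
  [2, -5]

Apply the min-plus product entry-by-entry:
  C[0][0] = min over k of (A[0][0] + B[0][0] = -1 + 7 = 6, A[0][1] + B[1][0] = 5 + 3 = 8) = 6 (attained at k = 0)
  C[0][1] = min over k of (A[0][0] + B[0][1] = -1 + 0 = -1, A[0][1] + B[1][1] = 5 + 9 = 14) = -1 (attained at k = 0)
  C[1][0] = min over k of (A[1][0] + B[0][0] = -5 + 7 = 2, A[1][1] + B[1][0] = 8 + 3 = 11) = 2 (attained at k = 0)
  C[1][1] = min over k of (A[1][0] + B[0][1] = -5 + 0 = -5, A[1][1] + B[1][1] = 8 + 9 = 17) = -5 (attained at k = 0)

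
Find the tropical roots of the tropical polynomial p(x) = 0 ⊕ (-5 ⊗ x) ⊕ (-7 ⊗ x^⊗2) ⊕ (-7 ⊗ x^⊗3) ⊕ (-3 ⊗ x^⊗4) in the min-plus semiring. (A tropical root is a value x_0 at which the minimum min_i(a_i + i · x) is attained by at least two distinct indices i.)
Roots: {-4, 0, 2, 5}

Each tropical root is a break point of the lower envelope of the lines y = a_i + i · x (there are 5 lines, with slopes 0, 1, ..., 4). Only the lines that attain the minimum somewhere contribute to roots; other lines are dominated. Here the surviving (envelope) indices are i = 4, i = 3, i = 2, i = 1, i = 0.
Intersections between consecutive envelope lines give the roots: for adjacent envelope indices i < j the intersection is x = (a_i − a_j) / (j − i). Reading off the sorted break points: {-4, 0, 2, 5}.
Verification: at each break x_0, at least two indices attain the minimum of min_i(a_i + i · x_0).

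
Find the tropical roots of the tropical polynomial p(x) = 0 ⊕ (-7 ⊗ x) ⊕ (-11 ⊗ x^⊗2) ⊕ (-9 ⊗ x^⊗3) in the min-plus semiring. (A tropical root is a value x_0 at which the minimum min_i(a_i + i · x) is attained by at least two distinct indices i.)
Roots: {-2, 4, 7}

Each tropical root is a break point of the lower envelope of the lines y = a_i + i · x (there are 4 lines, with slopes 0, 1, ..., 3). Only the lines that attain the minimum somewhere contribute to roots; other lines are dominated. Here the surviving (envelope) indices are i = 3, i = 2, i = 1, i = 0.
Intersections between consecutive envelope lines give the roots: for adjacent envelope indices i < j the intersection is x = (a_i − a_j) / (j − i). Reading off the sorted break points: {-2, 4, 7}.
Verification: at each break x_0, at least two indices attain the minimum of min_i(a_i + i · x_0).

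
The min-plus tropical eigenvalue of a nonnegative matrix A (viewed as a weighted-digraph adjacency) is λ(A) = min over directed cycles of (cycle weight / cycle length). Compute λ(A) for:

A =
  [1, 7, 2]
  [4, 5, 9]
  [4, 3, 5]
λ(A) = 1

Enumerate directed cycles and compute their means (weight / length). Sample:
  cycle 0 → 0: weight = 1, length = 1, mean = 1/1 ≈ 1.000
  cycle 1 → 1: weight = 5, length = 1, mean = 5/1 ≈ 5.000
  cycle 2 → 2: weight = 5, length = 1, mean = 5/1 ≈ 5.000
  cycle 0 → 1 → 0: weight = 11, length = 2, mean = 11/2 ≈ 5.500
  cycle 0 → 2 → 0: weight = 6, length = 2, mean = 6/2 ≈ 3.000
  cycle 1 → 0 → 1: weight = 11, length = 2, mean = 11/2 ≈ 5.500
Minimum mean = 1.000, attained e.g. along the cycle 0 → 0 with weight 1 and length 1. So λ(A) = 1/1 = 1.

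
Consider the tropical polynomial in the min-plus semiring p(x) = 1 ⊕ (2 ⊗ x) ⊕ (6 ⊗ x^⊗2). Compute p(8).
p(8) = 1

A tropical monomial a ⊗ x^⊗i evaluates to a + i · x. Evaluating each term at x = 8:
  Term 0 contributes 1 + 0 · 8 = 1
  Term 1 contributes 2 + 1 · 8 = 10
  Term 2 contributes 6 + 2 · 8 = 22
p(8) = ⊕ of these = min[1, 10, 22] = 1.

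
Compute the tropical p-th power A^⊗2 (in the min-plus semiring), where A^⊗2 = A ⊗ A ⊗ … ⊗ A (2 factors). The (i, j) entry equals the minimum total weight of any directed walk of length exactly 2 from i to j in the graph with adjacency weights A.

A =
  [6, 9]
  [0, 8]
A^⊗2 =
  [9, 15]
  [6, 9]

Each entry (A^⊗2)_ij equals the minimum over all length-2 walks i = v_0 → v_1 → … → v_2 = j of Σ_t A[v_t][v_{t+1}]. For example, for (i, j) = (0, 1) we minimise over 2 possible intermediate vertex sequences; the minimum is 15, attained along the walk 0 → 0 → 1.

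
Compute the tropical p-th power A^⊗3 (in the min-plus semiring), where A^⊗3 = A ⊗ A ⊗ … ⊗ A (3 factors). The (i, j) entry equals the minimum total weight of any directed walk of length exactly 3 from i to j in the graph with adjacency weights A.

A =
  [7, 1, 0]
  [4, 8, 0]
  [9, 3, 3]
A^⊗3 =
  [7, 4, 3]
  [7, 6, 3]
  [10, 6, 6]

Each entry (A^⊗3)_ij equals the minimum over all length-3 walks i = v_0 → v_1 → … → v_3 = j of Σ_t A[v_t][v_{t+1}]. For example, for (i, j) = (0, 2) we minimise over 9 possible intermediate vertex sequences; the minimum is 3, attained along the walk 0 → 2 → 1 → 2.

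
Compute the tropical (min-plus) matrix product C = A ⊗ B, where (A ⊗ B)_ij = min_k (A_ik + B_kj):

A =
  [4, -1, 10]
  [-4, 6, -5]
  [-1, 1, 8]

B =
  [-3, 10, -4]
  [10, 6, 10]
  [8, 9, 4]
A ⊗ B =
  [1, 5, 0]
  [-7, 4, -8]
  [-4, 7, -5]

Apply the min-plus product entry-by-entry:
  C[0][0] = min over k of (A[0][0] + B[0][0] = 4 + -3 = 1, A[0][1] + B[1][0] = -1 + 10 = 9, A[0][2] + B[2][0] = 10 + 8 = 18) = 1 (attained at k = 0)
  C[0][1] = min over k of (A[0][0] + B[0][1] = 4 + 10 = 14, A[0][1] + B[1][1] = -1 + 6 = 5, A[0][2] + B[2][1] = 10 + 9 = 19) = 5 (attained at k = 1)
  C[0][2] = min over k of (A[0][0] + B[0][2] = 4 + -4 = 0, A[0][1] + B[1][2] = -1 + 10 = 9, A[0][2] + B[2][2] = 10 + 4 = 14) = 0 (attained at k = 0)
  C[1][0] = min over k of (A[1][0] + B[0][0] = -4 + -3 = -7, A[1][1] + B[1][0] = 6 + 10 = 16, A[1][2] + B[2][0] = -5 + 8 = 3) = -7 (attained at k = 0)
  C[1][1] = min over k of (A[1][0] + B[0][1] = -4 + 10 = 6, A[1][1] + B[1][1] = 6 + 6 = 12, A[1][2] + B[2][1] = -5 + 9 = 4) = 4 (attained at k = 2)
  C[1][2] = min over k of (A[1][0] + B[0][2] = -4 + -4 = -8, A[1][1] + B[1][2] = 6 + 10 = 16, A[1][2] + B[2][2] = -5 + 4 = -1) = -8 (attained at k = 0)
  C[2][0] = min over k of (A[2][0] + B[0][0] = -1 + -3 = -4, A[2][1] + B[1][0] = 1 + 10 = 11, A[2][2] + B[2][0] = 8 + 8 = 16) = -4 (attained at k = 0)
  C[2][1] = min over k of (A[2][0] + B[0][1] = -1 + 10 = 9, A[2][1] + B[1][1] = 1 + 6 = 7, A[2][2] + B[2][1] = 8 + 9 = 17) = 7 (attained at k = 1)
  C[2][2] = min over k of (A[2][0] + B[0][2] = -1 + -4 = -5, A[2][1] + B[1][2] = 1 + 10 = 11, A[2][2] + B[2][2] = 8 + 4 = 12) = -5 (attained at k = 0)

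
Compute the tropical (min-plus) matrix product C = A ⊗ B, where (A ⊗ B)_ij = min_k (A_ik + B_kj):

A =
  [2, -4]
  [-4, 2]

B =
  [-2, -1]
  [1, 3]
A ⊗ B =
  [-3, -1]
  [-6, -5]

Apply the min-plus product entry-by-entry:
  C[0][0] = min over k of (A[0][0] + B[0][0] = 2 + -2 = 0, A[0][1] + B[1][0] = -4 + 1 = -3) = -3 (attained at k = 1)
  C[0][1] = min over k of (A[0][0] + B[0][1] = 2 + -1 = 1, A[0][1] + B[1][1] = -4 + 3 = -1) = -1 (attained at k = 1)
  C[1][0] = min over k of (A[1][0] + B[0][0] = -4 + -2 = -6, A[1][1] + B[1][0] = 2 + 1 = 3) = -6 (attained at k = 0)
  C[1][1] = min over k of (A[1][0] + B[0][1] = -4 + -1 = -5, A[1][1] + B[1][1] = 2 + 3 = 5) = -5 (attained at k = 0)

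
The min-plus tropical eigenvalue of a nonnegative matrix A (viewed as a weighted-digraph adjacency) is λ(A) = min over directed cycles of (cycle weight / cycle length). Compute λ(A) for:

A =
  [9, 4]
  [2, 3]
λ(A) = 3

Enumerate directed cycles and compute their means (weight / length). Sample:
  cycle 0 → 0: weight = 9, length = 1, mean = 9/1 ≈ 9.000
  cycle 1 → 1: weight = 3, length = 1, mean = 3/1 ≈ 3.000
  cycle 0 → 1 → 0: weight = 6, length = 2, mean = 6/2 ≈ 3.000
  cycle 1 → 0 → 1: weight = 6, length = 2, mean = 6/2 ≈ 3.000
Minimum mean = 3.000, attained e.g. along the cycle 1 → 1 with weight 3 and length 1. So λ(A) = 3/1 = 3.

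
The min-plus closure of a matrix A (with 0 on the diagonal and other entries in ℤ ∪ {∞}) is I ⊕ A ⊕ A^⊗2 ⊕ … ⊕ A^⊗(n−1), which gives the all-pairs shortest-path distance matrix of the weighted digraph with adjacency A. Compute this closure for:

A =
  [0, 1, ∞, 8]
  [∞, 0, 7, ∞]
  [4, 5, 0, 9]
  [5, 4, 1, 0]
Closure =
  [0, 1, 8, 8]
  [11, 0, 7, 16]
  [4, 5, 0, 9]
  [5, 4, 1, 0]

This is the Floyd-Warshall all-pairs shortest-path computation. For each intermediate vertex k = 0, 1, …, 3, update dist[i][j] ← min(dist[i][j], dist[i][k] + dist[k][j]). The final matrix gives, for each (i, j), the minimum total weight of any directed path from i to j (possibly empty when i = j).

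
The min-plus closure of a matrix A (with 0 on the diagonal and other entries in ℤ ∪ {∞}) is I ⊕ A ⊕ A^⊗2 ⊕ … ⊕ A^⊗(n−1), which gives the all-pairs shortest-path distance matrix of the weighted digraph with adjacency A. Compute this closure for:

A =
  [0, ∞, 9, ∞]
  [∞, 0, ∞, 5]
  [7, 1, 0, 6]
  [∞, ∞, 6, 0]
Closure =
  [0, 10, 9, 15]
  [18, 0, 11, 5]
  [7, 1, 0, 6]
  [13, 7, 6, 0]

This is the Floyd-Warshall all-pairs shortest-path computation. For each intermediate vertex k = 0, 1, …, 3, update dist[i][j] ← min(dist[i][j], dist[i][k] + dist[k][j]). The final matrix gives, for each (i, j), the minimum total weight of any directed path from i to j (possibly empty when i = j).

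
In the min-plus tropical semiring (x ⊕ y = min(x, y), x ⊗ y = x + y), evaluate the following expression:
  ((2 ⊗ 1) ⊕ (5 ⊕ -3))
((2 ⊗ 1) ⊕ (5 ⊕ -3)) = -3

Expand innermost to outermost. Recall ⊕ takes the minimum of its arguments and ⊗ takes their sum. Working out the expression ((2 ⊗ 1) ⊕ (5 ⊕ -3)) gives -3.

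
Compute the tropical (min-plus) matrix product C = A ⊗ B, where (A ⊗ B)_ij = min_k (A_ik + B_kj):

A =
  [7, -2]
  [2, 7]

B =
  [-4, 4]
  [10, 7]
A ⊗ B =
  [3, 5]
  [-2, 6]

Apply the min-plus product entry-by-entry:
  C[0][0] = min over k of (A[0][0] + B[0][0] = 7 + -4 = 3, A[0][1] + B[1][0] = -2 + 10 = 8) = 3 (attained at k = 0)
  C[0][1] = min over k of (A[0][0] + B[0][1] = 7 + 4 = 11, A[0][1] + B[1][1] = -2 + 7 = 5) = 5 (attained at k = 1)
  C[1][0] = min over k of (A[1][0] + B[0][0] = 2 + -4 = -2, A[1][1] + B[1][0] = 7 + 10 = 17) = -2 (attained at k = 0)
  C[1][1] = min over k of (A[1][0] + B[0][1] = 2 + 4 = 6, A[1][1] + B[1][1] = 7 + 7 = 14) = 6 (attained at k = 0)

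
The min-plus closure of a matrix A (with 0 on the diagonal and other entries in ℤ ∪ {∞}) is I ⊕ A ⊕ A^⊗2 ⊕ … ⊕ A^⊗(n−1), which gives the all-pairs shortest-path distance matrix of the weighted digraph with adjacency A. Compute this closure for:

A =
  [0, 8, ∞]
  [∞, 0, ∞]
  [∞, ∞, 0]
Closure =
  [0, 8, ∞]
  [∞, 0, ∞]
  [∞, ∞, 0]

This is the Floyd-Warshall all-pairs shortest-path computation. For each intermediate vertex k = 0, 1, …, 2, update dist[i][j] ← min(dist[i][j], dist[i][k] + dist[k][j]). The final matrix gives, for each (i, j), the minimum total weight of any directed path from i to j (possibly empty when i = j).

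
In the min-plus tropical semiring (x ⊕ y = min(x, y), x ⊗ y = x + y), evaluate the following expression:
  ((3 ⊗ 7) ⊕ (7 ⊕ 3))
((3 ⊗ 7) ⊕ (7 ⊕ 3)) = 3

Expand innermost to outermost. Recall ⊕ takes the minimum of its arguments and ⊗ takes their sum. Working out the expression ((3 ⊗ 7) ⊕ (7 ⊕ 3)) gives 3.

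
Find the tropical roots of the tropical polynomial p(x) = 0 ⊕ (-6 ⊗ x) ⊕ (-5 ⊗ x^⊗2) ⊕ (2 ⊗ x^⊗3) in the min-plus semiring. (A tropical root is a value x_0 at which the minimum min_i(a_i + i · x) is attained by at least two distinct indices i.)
Roots: {-7, -1, 6}

Each tropical root is a break point of the lower envelope of the lines y = a_i + i · x (there are 4 lines, with slopes 0, 1, ..., 3). Only the lines that attain the minimum somewhere contribute to roots; other lines are dominated. Here the surviving (envelope) indices are i = 3, i = 2, i = 1, i = 0.
Intersections between consecutive envelope lines give the roots: for adjacent envelope indices i < j the intersection is x = (a_i − a_j) / (j − i). Reading off the sorted break points: {-7, -1, 6}.
Verification: at each break x_0, at least two indices attain the minimum of min_i(a_i + i · x_0).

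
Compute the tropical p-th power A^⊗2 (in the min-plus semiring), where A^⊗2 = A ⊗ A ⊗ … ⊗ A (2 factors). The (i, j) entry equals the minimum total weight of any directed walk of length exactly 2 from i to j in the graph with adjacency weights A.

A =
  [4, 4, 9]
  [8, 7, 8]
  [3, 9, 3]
A^⊗2 =
  [8, 8, 12]
  [11, 12, 11]
  [6, 7, 6]

Each entry (A^⊗2)_ij equals the minimum over all length-2 walks i = v_0 → v_1 → … → v_2 = j of Σ_t A[v_t][v_{t+1}]. For example, for (i, j) = (0, 2) we minimise over 3 possible intermediate vertex sequences; the minimum is 12, attained along the walk 0 → 1 → 2.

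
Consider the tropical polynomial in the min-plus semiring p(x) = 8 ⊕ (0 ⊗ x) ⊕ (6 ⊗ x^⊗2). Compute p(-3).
p(-3) = -3

A tropical monomial a ⊗ x^⊗i evaluates to a + i · x. Evaluating each term at x = -3:
  Term 0 contributes 8 + 0 · -3 = 8
  Term 1 contributes 0 + 1 · -3 = -3
  Term 2 contributes 6 + 2 · -3 = 0
p(-3) = ⊕ of these = min[8, -3, 0] = -3.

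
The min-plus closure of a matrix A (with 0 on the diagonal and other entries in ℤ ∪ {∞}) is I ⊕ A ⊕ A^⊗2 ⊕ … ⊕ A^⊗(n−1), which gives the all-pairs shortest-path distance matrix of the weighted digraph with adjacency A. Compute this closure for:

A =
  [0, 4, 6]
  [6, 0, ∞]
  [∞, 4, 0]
Closure =
  [0, 4, 6]
  [6, 0, 12]
  [10, 4, 0]

This is the Floyd-Warshall all-pairs shortest-path computation. For each intermediate vertex k = 0, 1, …, 2, update dist[i][j] ← min(dist[i][j], dist[i][k] + dist[k][j]). The final matrix gives, for each (i, j), the minimum total weight of any directed path from i to j (possibly empty when i = j).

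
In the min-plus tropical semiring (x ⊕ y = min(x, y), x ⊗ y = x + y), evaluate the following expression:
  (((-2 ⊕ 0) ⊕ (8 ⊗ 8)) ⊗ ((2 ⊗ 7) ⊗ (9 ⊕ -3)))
(((-2 ⊕ 0) ⊕ (8 ⊗ 8)) ⊗ ((2 ⊗ 7) ⊗ (9 ⊕ -3))) = 4

Expand innermost to outermost. Recall ⊕ takes the minimum of its arguments and ⊗ takes their sum. Working out the expression (((-2 ⊕ 0) ⊕ (8 ⊗ 8)) ⊗ ((2 ⊗ 7) ⊗ (9 ⊕ -3))) gives 4.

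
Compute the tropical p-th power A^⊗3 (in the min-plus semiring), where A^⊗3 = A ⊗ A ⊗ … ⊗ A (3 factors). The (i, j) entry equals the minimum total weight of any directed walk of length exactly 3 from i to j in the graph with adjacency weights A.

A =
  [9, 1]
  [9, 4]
A^⊗3 =
  [14, 9]
  [17, 12]

Each entry (A^⊗3)_ij equals the minimum over all length-3 walks i = v_0 → v_1 → … → v_3 = j of Σ_t A[v_t][v_{t+1}]. For example, for (i, j) = (0, 1) we minimise over 4 possible intermediate vertex sequences; the minimum is 9, attained along the walk 0 → 1 → 1 → 1.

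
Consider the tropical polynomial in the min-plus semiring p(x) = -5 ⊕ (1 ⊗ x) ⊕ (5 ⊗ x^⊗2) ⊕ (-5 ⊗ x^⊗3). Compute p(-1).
p(-1) = -8

A tropical monomial a ⊗ x^⊗i evaluates to a + i · x. Evaluating each term at x = -1:
  Term 0 contributes -5 + 0 · -1 = -5
  Term 1 contributes 1 + 1 · -1 = 0
  Term 2 contributes 5 + 2 · -1 = 3
  Term 3 contributes -5 + 3 · -1 = -8
p(-1) = ⊕ of these = min[-5, 0, 3, -8] = -8.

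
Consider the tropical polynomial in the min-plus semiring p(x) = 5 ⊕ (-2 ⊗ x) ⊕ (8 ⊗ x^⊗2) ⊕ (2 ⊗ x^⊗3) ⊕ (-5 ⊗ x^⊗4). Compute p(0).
p(0) = -5

A tropical monomial a ⊗ x^⊗i evaluates to a + i · x. Evaluating each term at x = 0:
  Term 0 contributes 5 + 0 · 0 = 5
  Term 1 contributes -2 + 1 · 0 = -2
  Term 2 contributes 8 + 2 · 0 = 8
  Term 3 contributes 2 + 3 · 0 = 2
  Term 4 contributes -5 + 4 · 0 = -5
p(0) = ⊕ of these = min[5, -2, 8, 2, -5] = -5.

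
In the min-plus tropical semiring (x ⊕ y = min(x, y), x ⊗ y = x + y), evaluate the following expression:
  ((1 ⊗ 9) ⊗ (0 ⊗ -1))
((1 ⊗ 9) ⊗ (0 ⊗ -1)) = 9

Expand innermost to outermost. Recall ⊕ takes the minimum of its arguments and ⊗ takes their sum. Working out the expression ((1 ⊗ 9) ⊗ (0 ⊗ -1)) gives 9.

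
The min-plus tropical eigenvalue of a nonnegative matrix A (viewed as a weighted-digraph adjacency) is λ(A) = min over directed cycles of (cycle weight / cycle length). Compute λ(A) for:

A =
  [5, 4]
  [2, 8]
λ(A) = 3

Enumerate directed cycles and compute their means (weight / length). Sample:
  cycle 0 → 0: weight = 5, length = 1, mean = 5/1 ≈ 5.000
  cycle 1 → 1: weight = 8, length = 1, mean = 8/1 ≈ 8.000
  cycle 0 → 1 → 0: weight = 6, length = 2, mean = 6/2 ≈ 3.000
  cycle 1 → 0 → 1: weight = 6, length = 2, mean = 6/2 ≈ 3.000
Minimum mean = 3.000, attained e.g. along the cycle 0 → 1 → 0 with weight 6 and length 2. So λ(A) = 6/2 = 3.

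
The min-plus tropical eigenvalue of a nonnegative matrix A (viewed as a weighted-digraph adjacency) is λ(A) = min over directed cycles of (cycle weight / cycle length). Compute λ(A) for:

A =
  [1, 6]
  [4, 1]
λ(A) = 1

Enumerate directed cycles and compute their means (weight / length). Sample:
  cycle 0 → 0: weight = 1, length = 1, mean = 1/1 ≈ 1.000
  cycle 1 → 1: weight = 1, length = 1, mean = 1/1 ≈ 1.000
  cycle 0 → 1 → 0: weight = 10, length = 2, mean = 10/2 ≈ 5.000
  cycle 1 → 0 → 1: weight = 10, length = 2, mean = 10/2 ≈ 5.000
Minimum mean = 1.000, attained e.g. along the cycle 0 → 0 with weight 1 and length 1. So λ(A) = 1/1 = 1.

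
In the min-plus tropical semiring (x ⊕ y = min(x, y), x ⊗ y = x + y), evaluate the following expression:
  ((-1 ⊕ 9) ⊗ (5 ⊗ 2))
((-1 ⊕ 9) ⊗ (5 ⊗ 2)) = 6

Expand innermost to outermost. Recall ⊕ takes the minimum of its arguments and ⊗ takes their sum. Working out the expression ((-1 ⊕ 9) ⊗ (5 ⊗ 2)) gives 6.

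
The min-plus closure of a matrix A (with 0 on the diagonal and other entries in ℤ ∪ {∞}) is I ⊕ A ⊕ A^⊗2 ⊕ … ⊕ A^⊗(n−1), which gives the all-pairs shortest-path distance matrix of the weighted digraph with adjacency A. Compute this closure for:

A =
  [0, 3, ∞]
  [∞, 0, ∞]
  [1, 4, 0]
Closure =
  [0, 3, ∞]
  [∞, 0, ∞]
  [1, 4, 0]

This is the Floyd-Warshall all-pairs shortest-path computation. For each intermediate vertex k = 0, 1, …, 2, update dist[i][j] ← min(dist[i][j], dist[i][k] + dist[k][j]). The final matrix gives, for each (i, j), the minimum total weight of any directed path from i to j (possibly empty when i = j).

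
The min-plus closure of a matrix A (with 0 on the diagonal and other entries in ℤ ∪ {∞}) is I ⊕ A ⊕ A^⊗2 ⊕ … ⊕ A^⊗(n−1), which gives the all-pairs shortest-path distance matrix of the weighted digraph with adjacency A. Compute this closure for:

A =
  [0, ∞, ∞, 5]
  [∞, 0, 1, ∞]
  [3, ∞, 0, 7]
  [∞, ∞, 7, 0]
Closure =
  [0, ∞, 12, 5]
  [4, 0, 1, 8]
  [3, ∞, 0, 7]
  [10, ∞, 7, 0]

This is the Floyd-Warshall all-pairs shortest-path computation. For each intermediate vertex k = 0, 1, …, 3, update dist[i][j] ← min(dist[i][j], dist[i][k] + dist[k][j]). The final matrix gives, for each (i, j), the minimum total weight of any directed path from i to j (possibly empty when i = j).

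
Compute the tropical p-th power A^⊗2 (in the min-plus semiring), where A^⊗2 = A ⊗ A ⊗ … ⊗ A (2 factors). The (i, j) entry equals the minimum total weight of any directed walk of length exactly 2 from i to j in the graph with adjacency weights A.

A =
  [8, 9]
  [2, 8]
A^⊗2 =
  [11, 17]
  [10, 11]

Each entry (A^⊗2)_ij equals the minimum over all length-2 walks i = v_0 → v_1 → … → v_2 = j of Σ_t A[v_t][v_{t+1}]. For example, for (i, j) = (0, 1) we minimise over 2 possible intermediate vertex sequences; the minimum is 17, attained along the walk 0 → 0 → 1.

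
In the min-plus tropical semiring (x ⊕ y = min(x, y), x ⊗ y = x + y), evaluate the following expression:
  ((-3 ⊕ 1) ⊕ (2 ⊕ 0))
((-3 ⊕ 1) ⊕ (2 ⊕ 0)) = -3

Expand innermost to outermost. Recall ⊕ takes the minimum of its arguments and ⊗ takes their sum. Working out the expression ((-3 ⊕ 1) ⊕ (2 ⊕ 0)) gives -3.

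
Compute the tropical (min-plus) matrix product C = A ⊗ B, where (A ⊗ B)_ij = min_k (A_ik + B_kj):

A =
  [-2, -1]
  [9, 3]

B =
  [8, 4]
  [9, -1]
A ⊗ B =
  [6, -2]
  [12, 2]

Apply the min-plus product entry-by-entry:
  C[0][0] = min over k of (A[0][0] + B[0][0] = -2 + 8 = 6, A[0][1] + B[1][0] = -1 + 9 = 8) = 6 (attained at k = 0)
  C[0][1] = min over k of (A[0][0] + B[0][1] = -2 + 4 = 2, A[0][1] + B[1][1] = -1 + -1 = -2) = -2 (attained at k = 1)
  C[1][0] = min over k of (A[1][0] + B[0][0] = 9 + 8 = 17, A[1][1] + B[1][0] = 3 + 9 = 12) = 12 (attained at k = 1)
  C[1][1] = min over k of (A[1][0] + B[0][1] = 9 + 4 = 13, A[1][1] + B[1][1] = 3 + -1 = 2) = 2 (attained at k = 1)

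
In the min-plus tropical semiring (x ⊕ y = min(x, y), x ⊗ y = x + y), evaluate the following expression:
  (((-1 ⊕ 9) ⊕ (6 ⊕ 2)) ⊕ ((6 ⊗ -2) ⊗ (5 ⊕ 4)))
(((-1 ⊕ 9) ⊕ (6 ⊕ 2)) ⊕ ((6 ⊗ -2) ⊗ (5 ⊕ 4))) = -1

Expand innermost to outermost. Recall ⊕ takes the minimum of its arguments and ⊗ takes their sum. Working out the expression (((-1 ⊕ 9) ⊕ (6 ⊕ 2)) ⊕ ((6 ⊗ -2) ⊗ (5 ⊕ 4))) gives -1.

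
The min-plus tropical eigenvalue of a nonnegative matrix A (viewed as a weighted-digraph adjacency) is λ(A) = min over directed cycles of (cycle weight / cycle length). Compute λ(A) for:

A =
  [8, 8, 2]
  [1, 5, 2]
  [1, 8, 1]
λ(A) = 1

Enumerate directed cycles and compute their means (weight / length). Sample:
  cycle 0 → 0: weight = 8, length = 1, mean = 8/1 ≈ 8.000
  cycle 1 → 1: weight = 5, length = 1, mean = 5/1 ≈ 5.000
  cycle 2 → 2: weight = 1, length = 1, mean = 1/1 ≈ 1.000
  cycle 0 → 1 → 0: weight = 9, length = 2, mean = 9/2 ≈ 4.500
  cycle 0 → 2 → 0: weight = 3, length = 2, mean = 3/2 ≈ 1.500
  cycle 1 → 0 → 1: weight = 9, length = 2, mean = 9/2 ≈ 4.500
Minimum mean = 1.000, attained e.g. along the cycle 2 → 2 with weight 1 and length 1. So λ(A) = 1/1 = 1.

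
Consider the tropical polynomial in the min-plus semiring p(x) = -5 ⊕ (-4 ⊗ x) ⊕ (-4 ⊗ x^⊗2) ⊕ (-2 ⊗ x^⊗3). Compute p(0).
p(0) = -5

A tropical monomial a ⊗ x^⊗i evaluates to a + i · x. Evaluating each term at x = 0:
  Term 0 contributes -5 + 0 · 0 = -5
  Term 1 contributes -4 + 1 · 0 = -4
  Term 2 contributes -4 + 2 · 0 = -4
  Term 3 contributes -2 + 3 · 0 = -2
p(0) = ⊕ of these = min[-5, -4, -4, -2] = -5.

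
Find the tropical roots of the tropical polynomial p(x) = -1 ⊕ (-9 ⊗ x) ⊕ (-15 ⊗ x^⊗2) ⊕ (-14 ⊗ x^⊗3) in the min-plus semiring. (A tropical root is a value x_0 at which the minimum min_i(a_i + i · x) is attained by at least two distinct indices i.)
Roots: {-1, 6, 8}

Each tropical root is a break point of the lower envelope of the lines y = a_i + i · x (there are 4 lines, with slopes 0, 1, ..., 3). Only the lines that attain the minimum somewhere contribute to roots; other lines are dominated. Here the surviving (envelope) indices are i = 3, i = 2, i = 1, i = 0.
Intersections between consecutive envelope lines give the roots: for adjacent envelope indices i < j the intersection is x = (a_i − a_j) / (j − i). Reading off the sorted break points: {-1, 6, 8}.
Verification: at each break x_0, at least two indices attain the minimum of min_i(a_i + i · x_0).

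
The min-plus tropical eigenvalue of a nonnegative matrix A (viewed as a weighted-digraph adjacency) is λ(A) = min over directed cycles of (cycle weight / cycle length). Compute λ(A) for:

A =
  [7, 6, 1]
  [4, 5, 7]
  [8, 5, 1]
λ(A) = 1

Enumerate directed cycles and compute their means (weight / length). Sample:
  cycle 0 → 0: weight = 7, length = 1, mean = 7/1 ≈ 7.000
  cycle 1 → 1: weight = 5, length = 1, mean = 5/1 ≈ 5.000
  cycle 2 → 2: weight = 1, length = 1, mean = 1/1 ≈ 1.000
  cycle 0 → 1 → 0: weight = 10, length = 2, mean = 10/2 ≈ 5.000
  cycle 0 → 2 → 0: weight = 9, length = 2, mean = 9/2 ≈ 4.500
  cycle 1 → 0 → 1: weight = 10, length = 2, mean = 10/2 ≈ 5.000
Minimum mean = 1.000, attained e.g. along the cycle 2 → 2 with weight 1 and length 1. So λ(A) = 1/1 = 1.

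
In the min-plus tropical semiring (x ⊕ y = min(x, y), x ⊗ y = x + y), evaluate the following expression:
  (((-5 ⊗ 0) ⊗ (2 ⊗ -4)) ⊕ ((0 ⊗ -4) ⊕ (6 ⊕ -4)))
(((-5 ⊗ 0) ⊗ (2 ⊗ -4)) ⊕ ((0 ⊗ -4) ⊕ (6 ⊕ -4))) = -7

Expand innermost to outermost. Recall ⊕ takes the minimum of its arguments and ⊗ takes their sum. Working out the expression (((-5 ⊗ 0) ⊗ (2 ⊗ -4)) ⊕ ((0 ⊗ -4) ⊕ (6 ⊕ -4))) gives -7.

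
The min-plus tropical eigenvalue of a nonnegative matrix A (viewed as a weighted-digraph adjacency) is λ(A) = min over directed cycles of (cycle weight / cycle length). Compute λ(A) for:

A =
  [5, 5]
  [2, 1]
λ(A) = 1

Enumerate directed cycles and compute their means (weight / length). Sample:
  cycle 0 → 0: weight = 5, length = 1, mean = 5/1 ≈ 5.000
  cycle 1 → 1: weight = 1, length = 1, mean = 1/1 ≈ 1.000
  cycle 0 → 1 → 0: weight = 7, length = 2, mean = 7/2 ≈ 3.500
  cycle 1 → 0 → 1: weight = 7, length = 2, mean = 7/2 ≈ 3.500
Minimum mean = 1.000, attained e.g. along the cycle 1 → 1 with weight 1 and length 1. So λ(A) = 1/1 = 1.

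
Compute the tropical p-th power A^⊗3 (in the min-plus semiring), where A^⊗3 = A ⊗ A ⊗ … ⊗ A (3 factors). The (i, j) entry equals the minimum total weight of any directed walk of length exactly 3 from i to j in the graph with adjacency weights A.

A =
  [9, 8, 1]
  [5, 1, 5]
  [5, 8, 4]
A^⊗3 =
  [10, 10, 7]
  [7, 3, 7]
  [11, 10, 10]

Each entry (A^⊗3)_ij equals the minimum over all length-3 walks i = v_0 → v_1 → … → v_3 = j of Σ_t A[v_t][v_{t+1}]. For example, for (i, j) = (0, 2) we minimise over 9 possible intermediate vertex sequences; the minimum is 7, attained along the walk 0 → 2 → 0 → 2.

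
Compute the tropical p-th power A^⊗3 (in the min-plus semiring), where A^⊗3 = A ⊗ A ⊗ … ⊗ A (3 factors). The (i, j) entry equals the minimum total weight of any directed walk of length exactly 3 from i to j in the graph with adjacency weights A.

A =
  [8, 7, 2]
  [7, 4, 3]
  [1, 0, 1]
A^⊗3 =
  [4, 3, 4]
  [5, 4, 5]
  [3, 2, 3]

Each entry (A^⊗3)_ij equals the minimum over all length-3 walks i = v_0 → v_1 → … → v_3 = j of Σ_t A[v_t][v_{t+1}]. For example, for (i, j) = (0, 2) we minimise over 9 possible intermediate vertex sequences; the minimum is 4, attained along the walk 0 → 2 → 2 → 2.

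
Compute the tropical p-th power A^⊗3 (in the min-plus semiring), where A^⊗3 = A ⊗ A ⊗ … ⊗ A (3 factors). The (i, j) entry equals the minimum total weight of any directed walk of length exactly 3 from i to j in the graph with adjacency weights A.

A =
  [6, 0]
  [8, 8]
A^⊗3 =
  [14, 8]
  [16, 14]

Each entry (A^⊗3)_ij equals the minimum over all length-3 walks i = v_0 → v_1 → … → v_3 = j of Σ_t A[v_t][v_{t+1}]. For example, for (i, j) = (0, 1) we minimise over 4 possible intermediate vertex sequences; the minimum is 8, attained along the walk 0 → 1 → 0 → 1.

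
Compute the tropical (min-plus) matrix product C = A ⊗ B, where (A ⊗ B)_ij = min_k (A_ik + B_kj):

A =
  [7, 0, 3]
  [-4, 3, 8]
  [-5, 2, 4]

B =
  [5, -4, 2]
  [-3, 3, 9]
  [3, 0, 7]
A ⊗ B =
  [-3, 3, 9]
  [0, -8, -2]
  [-1, -9, -3]

Apply the min-plus product entry-by-entry:
  C[0][0] = min over k of (A[0][0] + B[0][0] = 7 + 5 = 12, A[0][1] + B[1][0] = 0 + -3 = -3, A[0][2] + B[2][0] = 3 + 3 = 6) = -3 (attained at k = 1)
  C[0][1] = min over k of (A[0][0] + B[0][1] = 7 + -4 = 3, A[0][1] + B[1][1] = 0 + 3 = 3, A[0][2] + B[2][1] = 3 + 0 = 3) = 3 (attained at k = 0)
  C[0][2] = min over k of (A[0][0] + B[0][2] = 7 + 2 = 9, A[0][1] + B[1][2] = 0 + 9 = 9, A[0][2] + B[2][2] = 3 + 7 = 10) = 9 (attained at k = 0)
  C[1][0] = min over k of (A[1][0] + B[0][0] = -4 + 5 = 1, A[1][1] + B[1][0] = 3 + -3 = 0, A[1][2] + B[2][0] = 8 + 3 = 11) = 0 (attained at k = 1)
  C[1][1] = min over k of (A[1][0] + B[0][1] = -4 + -4 = -8, A[1][1] + B[1][1] = 3 + 3 = 6, A[1][2] + B[2][1] = 8 + 0 = 8) = -8 (attained at k = 0)
  C[1][2] = min over k of (A[1][0] + B[0][2] = -4 + 2 = -2, A[1][1] + B[1][2] = 3 + 9 = 12, A[1][2] + B[2][2] = 8 + 7 = 15) = -2 (attained at k = 0)
  C[2][0] = min over k of (A[2][0] + B[0][0] = -5 + 5 = 0, A[2][1] + B[1][0] = 2 + -3 = -1, A[2][2] + B[2][0] = 4 + 3 = 7) = -1 (attained at k = 1)
  C[2][1] = min over k of (A[2][0] + B[0][1] = -5 + -4 = -9, A[2][1] + B[1][1] = 2 + 3 = 5, A[2][2] + B[2][1] = 4 + 0 = 4) = -9 (attained at k = 0)
  C[2][2] = min over k of (A[2][0] + B[0][2] = -5 + 2 = -3, A[2][1] + B[1][2] = 2 + 9 = 11, A[2][2] + B[2][2] = 4 + 7 = 11) = -3 (attained at k = 0)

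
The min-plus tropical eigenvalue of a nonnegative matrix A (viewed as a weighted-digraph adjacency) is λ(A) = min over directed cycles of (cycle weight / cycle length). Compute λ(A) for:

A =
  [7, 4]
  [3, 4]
λ(A) = 7/2

Enumerate directed cycles and compute their means (weight / length). Sample:
  cycle 0 → 0: weight = 7, length = 1, mean = 7/1 ≈ 7.000
  cycle 1 → 1: weight = 4, length = 1, mean = 4/1 ≈ 4.000
  cycle 0 → 1 → 0: weight = 7, length = 2, mean = 7/2 ≈ 3.500
  cycle 1 → 0 → 1: weight = 7, length = 2, mean = 7/2 ≈ 3.500
Minimum mean = 3.500, attained e.g. along the cycle 0 → 1 → 0 with weight 7 and length 2. So λ(A) = 7/2 = 7/2.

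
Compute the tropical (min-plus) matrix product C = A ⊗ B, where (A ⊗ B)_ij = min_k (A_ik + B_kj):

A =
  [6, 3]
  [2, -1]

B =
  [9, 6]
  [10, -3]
A ⊗ B =
  [13, 0]
  [9, -4]

Apply the min-plus product entry-by-entry:
  C[0][0] = min over k of (A[0][0] + B[0][0] = 6 + 9 = 15, A[0][1] + B[1][0] = 3 + 10 = 13) = 13 (attained at k = 1)
  C[0][1] = min over k of (A[0][0] + B[0][1] = 6 + 6 = 12, A[0][1] + B[1][1] = 3 + -3 = 0) = 0 (attained at k = 1)
  C[1][0] = min over k of (A[1][0] + B[0][0] = 2 + 9 = 11, A[1][1] + B[1][0] = -1 + 10 = 9) = 9 (attained at k = 1)
  C[1][1] = min over k of (A[1][0] + B[0][1] = 2 + 6 = 8, A[1][1] + B[1][1] = -1 + -3 = -4) = -4 (attained at k = 1)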